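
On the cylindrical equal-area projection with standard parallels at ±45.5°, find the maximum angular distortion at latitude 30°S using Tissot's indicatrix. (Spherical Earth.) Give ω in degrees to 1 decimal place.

24.1°

For cylindrical equal-area with standard parallel φ₀, h = cos φ / cos φ₀ and k = cos φ₀ / cos φ, so h·k = 1.
At 30°: h = 1.236, k = 0.8093; principal scales a = 1.236, b = 0.8093.
sin(ω/2) = (a − b)/(a + b) = 0.4262/2.045 = 0.2084, so ω = 2 arcsin(0.2084) ≈ 24.1°.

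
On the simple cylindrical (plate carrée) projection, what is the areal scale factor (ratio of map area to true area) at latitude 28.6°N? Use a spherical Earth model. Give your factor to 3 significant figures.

1.14

For the equirectangular projection with φ₀ = 0 (plate carrée), h = 1 along meridians and k = sec φ along parallels.
Areal scale = h·k = 1 × sec φ; at 28.6°, h = 1.000, k = 1.139, so h·k = 1.139.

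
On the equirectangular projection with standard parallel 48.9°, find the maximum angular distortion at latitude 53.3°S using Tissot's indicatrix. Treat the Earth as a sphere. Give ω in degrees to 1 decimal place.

In the equirectangular projection with standard parallel φ₀ = 48.9° (x = Rλ cos φ₀, y = Rφ), meridians are true-scale (h = 1) and the parallel scale is k = cos φ₀ / cos φ.
At 53.3°: h = 1.000, k = 1.100; principal scales a = 1.100, b = 1.000.
sin(ω/2) = (a − b)/(a + b) = 0.09998/2.100 = 0.04761, so ω = 2 arcsin(0.04761) ≈ 5.5°.

5.5°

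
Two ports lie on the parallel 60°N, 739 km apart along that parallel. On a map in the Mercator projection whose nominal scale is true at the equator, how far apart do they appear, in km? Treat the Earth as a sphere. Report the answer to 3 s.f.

1480 km

For Mercator, h = k = sec φ (a conformal cylindrical projection has a single point scale, 1/cos φ).
Along the parallel, k = sec 60° = 1/0.5000 = 2.000.
Map distance = 739 × 2.000 ≈ 1480 km.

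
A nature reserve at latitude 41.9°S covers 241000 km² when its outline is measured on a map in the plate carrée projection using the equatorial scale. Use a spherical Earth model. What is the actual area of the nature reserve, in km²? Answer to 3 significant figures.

179000 km²

For the equirectangular projection with φ₀ = 0 (plate carrée), h = 1 along meridians and k = sec φ along parallels.
Areal scale = h·k = 1 × sec φ; at 41.9°, h = 1.000, k = 1.344, so h·k = 1.344.
True area = apparent / (areal scale) = 241000 / 1.344 ≈ 179000 km².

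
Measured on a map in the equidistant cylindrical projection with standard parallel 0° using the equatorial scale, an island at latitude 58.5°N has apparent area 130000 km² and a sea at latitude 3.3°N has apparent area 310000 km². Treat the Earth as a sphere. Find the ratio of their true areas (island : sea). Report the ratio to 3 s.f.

On the plate carrée, areal scale = h·k = 1 × sec φ, so true area = apparent × cos φ.
True area of island: 130000 × cos(58.5°) = 130000 × 0.5225 = 67920 km².
True area of sea: 310000 × cos(3.3°) = 310000 × 0.9983 = 309500 km².
Ratio = 67920 / 309500 ≈ 0.219.

0.219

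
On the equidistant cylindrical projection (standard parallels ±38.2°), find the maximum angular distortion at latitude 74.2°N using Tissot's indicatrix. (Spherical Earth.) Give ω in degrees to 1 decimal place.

58.1°

In the equirectangular projection with standard parallel φ₀ = 38.2° (x = Rλ cos φ₀, y = Rφ), meridians are true-scale (h = 1) and the parallel scale is k = cos φ₀ / cos φ.
At 74.2°: h = 1.000, k = 2.886; principal scales a = 2.886, b = 1.000.
sin(ω/2) = (a − b)/(a + b) = 1.886/3.886 = 0.4854, so ω = 2 arcsin(0.4854) ≈ 58.1°.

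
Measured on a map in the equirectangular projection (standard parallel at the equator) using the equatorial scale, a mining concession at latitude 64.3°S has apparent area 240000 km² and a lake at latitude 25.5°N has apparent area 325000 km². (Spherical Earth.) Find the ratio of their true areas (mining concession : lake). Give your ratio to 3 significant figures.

On the plate carrée, areal scale = h·k = 1 × sec φ, so true area = apparent × cos φ.
True area of mining concession: 240000 × cos(64.3°) = 240000 × 0.4337 = 104100 km².
True area of lake: 325000 × cos(25.5°) = 325000 × 0.9026 = 293300 km².
Ratio = 104100 / 293300 ≈ 0.355.

0.355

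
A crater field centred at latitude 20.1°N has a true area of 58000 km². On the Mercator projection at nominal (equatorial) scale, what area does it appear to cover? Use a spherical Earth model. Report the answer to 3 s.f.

For Mercator, h = k = sec φ (a conformal cylindrical projection has a single point scale, 1/cos φ).
Areal scale = k² = sec²φ = 1/cos²(20.1°) = 1/0.9391² = 1.134.
Apparent area = 58000 × 1.134 ≈ 65800 km².

65800 km²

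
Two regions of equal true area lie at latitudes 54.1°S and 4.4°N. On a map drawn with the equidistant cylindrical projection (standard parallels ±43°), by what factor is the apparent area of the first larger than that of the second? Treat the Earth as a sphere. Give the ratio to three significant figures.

In the equirectangular projection with standard parallel φ₀ = 43° (x = Rλ cos φ₀, y = Rφ), meridians are true-scale (h = 1) and the parallel scale is k = cos φ₀ / cos φ.
Areal scale at 54.1°: h·k = 1.000 × 1.247 = 1.247.
Areal scale at 4.4°: h·k = 1.000 × 0.7335 = 0.7335.
Ratio = 1.247/0.7335 ≈ 1.70.

1.70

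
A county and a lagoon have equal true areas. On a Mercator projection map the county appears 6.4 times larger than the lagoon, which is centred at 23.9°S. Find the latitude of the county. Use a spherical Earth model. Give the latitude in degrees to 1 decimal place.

For equal true areas on Mercator, apparent areas scale as sec²φ, so the ratio is cos²φ₂ / cos²φ₁.
cos²φ₂ / cos²φ₁ = 6.4  ⇒  cos φ₁ = cos 23.9° / √6.4 = 0.9143/2.530 = 0.3614.
φ₁ = arccos(0.3614) ≈ 68.8°.

68.8°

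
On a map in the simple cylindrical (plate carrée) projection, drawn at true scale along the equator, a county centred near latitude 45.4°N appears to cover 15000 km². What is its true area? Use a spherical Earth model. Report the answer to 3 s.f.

In the plate carrée (x = Rλ, y = Rφ), meridians are true-scale (h = 1) and parallels are stretched by k = sec φ.
Areal scale = h·k = 1 × sec φ; at 45.4°, h = 1.000, k = 1.424, so h·k = 1.424.
True area = apparent / (areal scale) = 15000 / 1.424 ≈ 10500 km².

10500 km²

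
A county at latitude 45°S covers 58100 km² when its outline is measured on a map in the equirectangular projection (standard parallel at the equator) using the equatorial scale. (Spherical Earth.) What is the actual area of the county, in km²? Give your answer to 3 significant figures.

41100 km²

Plate carrée maps x = Rλ, y = Rφ. The meridian scale is h = 1 and the parallel scale is k = 1/cos φ = sec φ.
Areal scale = h·k = 1 × sec φ; at 45°, h = 1.000, k = 1.414, so h·k = 1.414.
True area = apparent / (areal scale) = 58100 / 1.414 ≈ 41100 km².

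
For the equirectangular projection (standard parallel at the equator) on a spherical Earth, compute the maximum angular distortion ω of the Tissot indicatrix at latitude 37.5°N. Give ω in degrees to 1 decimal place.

13.2°

For the equirectangular projection with φ₀ = 0 (plate carrée), h = 1 along meridians and k = sec φ along parallels.
At 37.5°: h = 1.000, k = 1.260; principal scales a = 1.260, b = 1.000.
sin(ω/2) = (a − b)/(a + b) = 0.2605/2.260 = 0.1152, so ω = 2 arcsin(0.1152) ≈ 13.2°.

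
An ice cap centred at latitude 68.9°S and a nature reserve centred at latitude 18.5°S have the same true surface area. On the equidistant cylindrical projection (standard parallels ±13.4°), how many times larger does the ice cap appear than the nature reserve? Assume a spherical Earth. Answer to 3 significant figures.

In the equirectangular projection with standard parallel φ₀ = 13.4° (x = Rλ cos φ₀, y = Rφ), meridians are true-scale (h = 1) and the parallel scale is k = cos φ₀ / cos φ.
Areal scale at 68.9°: h·k = 1.000 × 2.702 = 2.702.
Areal scale at 18.5°: h·k = 1.000 × 1.026 = 1.026.
Ratio = 2.702/1.026 ≈ 2.63.

2.63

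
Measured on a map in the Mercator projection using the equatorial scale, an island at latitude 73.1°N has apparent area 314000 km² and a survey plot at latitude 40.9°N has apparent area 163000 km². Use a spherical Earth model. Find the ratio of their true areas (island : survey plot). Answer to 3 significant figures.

0.285

On Mercator the areal scale is sec²φ, so true area = apparent × cos²φ.
True area of island: 314000 × cos²(73.1°) = 314000 × 0.08451 = 26540 km².
True area of survey plot: 163000 × cos²(40.9°) = 163000 × 0.5713 = 93120 km².
Ratio = 26540 / 93120 ≈ 0.285.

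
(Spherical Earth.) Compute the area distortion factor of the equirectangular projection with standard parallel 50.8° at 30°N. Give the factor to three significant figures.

The equidistant cylindrical projection with φ₀ = 50.8° has h = 1 (meridians true) and k = cos φ₀ / cos φ along parallels.
Areal scale = h·k = 1 × cos φ₀ / cos φ; at 30°, h = 1.000, k = 0.7298, so h·k = 0.7298.

0.730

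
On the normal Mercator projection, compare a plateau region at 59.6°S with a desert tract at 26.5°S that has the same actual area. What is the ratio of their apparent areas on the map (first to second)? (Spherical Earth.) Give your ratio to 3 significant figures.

3.13

Mercator areal scale is sec²φ.
At 59.6°: sec²(59.6°) = 1/0.5060² = 3.905.
At 26.5°: sec²(26.5°) = 1/0.8949² = 1.249.
Ratio = 3.905/1.249 = cos²(26.5°)/cos²(59.6°) ≈ 3.13.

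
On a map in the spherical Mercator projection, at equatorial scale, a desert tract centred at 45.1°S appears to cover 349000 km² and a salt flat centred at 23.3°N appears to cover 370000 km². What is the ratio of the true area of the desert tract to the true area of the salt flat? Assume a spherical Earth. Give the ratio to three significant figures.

On Mercator the areal scale is sec²φ, so true area = apparent × cos²φ.
True area of desert tract: 349000 × cos²(45.1°) = 349000 × 0.4983 = 173900 km².
True area of salt flat: 370000 × cos²(23.3°) = 370000 × 0.8435 = 312100 km².
Ratio = 173900 / 312100 ≈ 0.557.

0.557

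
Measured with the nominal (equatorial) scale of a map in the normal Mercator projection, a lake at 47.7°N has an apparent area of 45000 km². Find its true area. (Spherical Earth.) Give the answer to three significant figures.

20400 km²

For Mercator, h = k = sec φ (a conformal cylindrical projection has a single point scale, 1/cos φ).
Areal scale = k² = sec²φ = 1/cos²(47.7°) = 1/0.6730² = 2.208.
True area = apparent / (areal scale) = 45000 / 2.208 ≈ 20400 km².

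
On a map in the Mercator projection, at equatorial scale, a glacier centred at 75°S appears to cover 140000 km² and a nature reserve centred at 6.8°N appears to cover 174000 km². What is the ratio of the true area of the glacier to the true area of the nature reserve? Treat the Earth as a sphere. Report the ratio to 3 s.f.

0.0547

Mercator's areal exaggeration is sec²φ; hence true area = (apparent area) · cos²φ.
True area of glacier: 140000 × cos²(75°) = 140000 × 0.06699 = 9378 km².
True area of nature reserve: 174000 × cos²(6.8°) = 174000 × 0.9860 = 171600 km².
Ratio = 9378 / 171600 ≈ 0.0547.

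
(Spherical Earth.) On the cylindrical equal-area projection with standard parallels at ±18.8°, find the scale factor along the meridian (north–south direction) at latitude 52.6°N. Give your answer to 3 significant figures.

0.642

For cylindrical equal-area with standard parallel φ₀, h = cos φ / cos φ₀ and k = cos φ₀ / cos φ, so h·k = 1.
h = cos 52.6° / cos 18.8° = 0.6074/0.9466 = 0.6416.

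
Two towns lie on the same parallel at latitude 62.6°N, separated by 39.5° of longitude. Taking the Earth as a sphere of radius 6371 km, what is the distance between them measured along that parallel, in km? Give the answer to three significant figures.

Arc length along a parallel = R cos φ · Δλ (with Δλ in radians).
= 6371 × cos 62.6° × (39.5° × π/180) = 6371 × 0.4602 × 0.6894 ≈ 2020 km.

2020 km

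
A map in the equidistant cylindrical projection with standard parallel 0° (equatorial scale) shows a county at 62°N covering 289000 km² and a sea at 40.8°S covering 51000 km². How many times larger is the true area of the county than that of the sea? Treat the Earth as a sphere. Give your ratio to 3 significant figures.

3.51

Plate carrée has h = 1 and k = sec φ, giving areal scale sec φ; true area = (apparent area) · cos φ.
True area of county: 289000 × cos(62°) = 289000 × 0.4695 = 135700 km².
True area of sea: 51000 × cos(40.8°) = 51000 × 0.7570 = 38610 km².
Ratio = 135700 / 38610 ≈ 3.51.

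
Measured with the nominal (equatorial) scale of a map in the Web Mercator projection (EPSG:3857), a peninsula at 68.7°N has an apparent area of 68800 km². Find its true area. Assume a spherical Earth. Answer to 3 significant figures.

Mercator is conformal, so the point scale is isotropic: h = k = sec φ = 1/cos φ.
Areal scale = k² = sec²φ = 1/cos²(68.7°) = 1/0.3633² = 7.579.
True area = apparent / (areal scale) = 68800 / 7.579 ≈ 9080 km².

9080 km²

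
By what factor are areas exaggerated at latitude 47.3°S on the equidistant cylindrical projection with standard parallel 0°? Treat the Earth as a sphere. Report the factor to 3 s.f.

In the plate carrée (x = Rλ, y = Rφ), meridians are true-scale (h = 1) and parallels are stretched by k = sec φ.
Areal scale = h·k = 1 × sec φ; at 47.3°, h = 1.000, k = 1.475, so h·k = 1.475.

1.47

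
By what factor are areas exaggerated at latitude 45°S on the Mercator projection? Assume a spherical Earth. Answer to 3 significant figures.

For Mercator, h = k = sec φ (a conformal cylindrical projection has a single point scale, 1/cos φ).
Areal scale = k² = sec²φ = 1/cos²(45°) = 1/0.7071² = 2.000.

2.00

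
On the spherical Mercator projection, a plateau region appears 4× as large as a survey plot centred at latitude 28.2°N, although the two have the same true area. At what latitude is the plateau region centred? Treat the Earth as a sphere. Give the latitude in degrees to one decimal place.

63.9°

For equal true areas on Mercator, apparent areas scale as sec²φ, so the ratio is cos²φ₂ / cos²φ₁.
cos²φ₂ / cos²φ₁ = 4  ⇒  cos φ₁ = cos 28.2° / √4 = 0.8813/2.000 = 0.4407.
φ₁ = arccos(0.4407) ≈ 63.9°.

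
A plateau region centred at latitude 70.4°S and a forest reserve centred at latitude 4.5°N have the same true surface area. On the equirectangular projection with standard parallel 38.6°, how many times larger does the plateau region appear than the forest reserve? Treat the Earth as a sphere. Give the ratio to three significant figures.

With standard parallel φ₀ = 38.6°, the equirectangular projection gives x = Rλ cos φ₀, y = Rφ, so h = 1 and k = cos 38.6° / cos φ.
Areal scale at 70.4°: h·k = 1.000 × 2.330 = 2.330.
Areal scale at 4.5°: h·k = 1.000 × 0.7839 = 0.7839.
Ratio = 2.330/0.7839 ≈ 2.97.

2.97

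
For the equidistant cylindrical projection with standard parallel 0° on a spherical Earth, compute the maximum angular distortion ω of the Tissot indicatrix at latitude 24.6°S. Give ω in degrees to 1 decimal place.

5.4°

For the equirectangular projection with φ₀ = 0 (plate carrée), h = 1 along meridians and k = sec φ along parallels.
At 24.6°: h = 1.000, k = 1.100; principal scales a = 1.100, b = 1.000.
sin(ω/2) = (a − b)/(a + b) = 0.09982/2.100 = 0.04754, so ω = 2 arcsin(0.04754) ≈ 5.4°.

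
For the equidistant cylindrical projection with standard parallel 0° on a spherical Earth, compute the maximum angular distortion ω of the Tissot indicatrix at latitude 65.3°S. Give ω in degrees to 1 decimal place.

For the equirectangular projection with φ₀ = 0 (plate carrée), h = 1 along meridians and k = sec φ along parallels.
At 65.3°: h = 1.000, k = 2.393; principal scales a = 2.393, b = 1.000.
sin(ω/2) = (a − b)/(a + b) = 1.393/3.393 = 0.4106, so ω = 2 arcsin(0.4106) ≈ 48.5°.

48.5°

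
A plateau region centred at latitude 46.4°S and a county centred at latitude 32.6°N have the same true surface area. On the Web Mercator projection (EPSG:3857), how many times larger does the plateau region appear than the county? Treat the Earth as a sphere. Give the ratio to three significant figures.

On Mercator, area is exaggerated by sec²φ = 1/cos²φ.
At 46.4°: sec²(46.4°) = 1/0.6896² = 2.103.
At 32.6°: sec²(32.6°) = 1/0.8425² = 1.409.
Ratio = 2.103/1.409 = cos²(32.6°)/cos²(46.4°) ≈ 1.49.

1.49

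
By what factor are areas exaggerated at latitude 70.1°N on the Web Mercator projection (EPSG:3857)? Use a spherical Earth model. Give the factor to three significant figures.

8.63

For Mercator, h = k = sec φ (a conformal cylindrical projection has a single point scale, 1/cos φ).
Areal scale = k² = sec²φ = 1/cos²(70.1°) = 1/0.3404² = 8.631.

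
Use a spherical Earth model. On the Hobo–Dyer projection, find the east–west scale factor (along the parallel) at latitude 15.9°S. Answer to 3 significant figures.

0.825

The Hobo–Dyer projection is cylindrical equal-area with φ₀ = 37.5°. A cylindrical equal-area projection with standard parallel φ₀ has meridian scale h = cos φ / cos φ₀ and parallel scale k = cos φ₀ / cos φ (so areas are preserved, h·k = 1).
k = cos 37.5° / cos 15.9° = 0.7934/0.9617 = 0.8249.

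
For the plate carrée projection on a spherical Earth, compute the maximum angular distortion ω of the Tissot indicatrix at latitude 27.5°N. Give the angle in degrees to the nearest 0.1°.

For the equirectangular projection with φ₀ = 0 (plate carrée), h = 1 along meridians and k = sec φ along parallels.
At 27.5°: h = 1.000, k = 1.127; principal scales a = 1.127, b = 1.000.
sin(ω/2) = (a − b)/(a + b) = 0.1274/2.127 = 0.05988, so ω = 2 arcsin(0.05988) ≈ 6.9°.

6.9°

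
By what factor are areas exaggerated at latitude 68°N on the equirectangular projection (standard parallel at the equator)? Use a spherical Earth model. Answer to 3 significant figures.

2.67

Plate carrée maps x = Rλ, y = Rφ. The meridian scale is h = 1 and the parallel scale is k = 1/cos φ = sec φ.
Areal scale = h·k = 1 × sec φ; at 68°, h = 1.000, k = 2.669, so h·k = 2.669.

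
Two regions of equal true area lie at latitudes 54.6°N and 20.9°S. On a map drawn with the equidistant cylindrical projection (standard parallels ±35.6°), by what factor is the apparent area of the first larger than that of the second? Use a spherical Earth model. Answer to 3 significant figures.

In the equirectangular projection with standard parallel φ₀ = 35.6° (x = Rλ cos φ₀, y = Rφ), meridians are true-scale (h = 1) and the parallel scale is k = cos φ₀ / cos φ.
Areal scale at 54.6°: h·k = 1.000 × 1.404 = 1.404.
Areal scale at 20.9°: h·k = 1.000 × 0.8704 = 0.8704.
Ratio = 1.404/0.8704 ≈ 1.61.

1.61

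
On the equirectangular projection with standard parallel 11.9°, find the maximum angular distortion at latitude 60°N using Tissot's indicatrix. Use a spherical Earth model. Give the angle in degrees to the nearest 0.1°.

In the equirectangular projection with standard parallel φ₀ = 11.9° (x = Rλ cos φ₀, y = Rφ), meridians are true-scale (h = 1) and the parallel scale is k = cos φ₀ / cos φ.
At 60°: h = 1.000, k = 1.957; principal scales a = 1.957, b = 1.000.
sin(ω/2) = (a − b)/(a + b) = 0.9570/2.957 = 0.3236, so ω = 2 arcsin(0.3236) ≈ 37.8°.

37.8°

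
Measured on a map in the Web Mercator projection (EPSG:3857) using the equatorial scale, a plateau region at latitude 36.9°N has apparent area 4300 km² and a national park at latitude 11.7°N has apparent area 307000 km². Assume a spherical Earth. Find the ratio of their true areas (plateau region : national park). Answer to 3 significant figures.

0.00934

On Mercator the areal scale is sec²φ, so true area = apparent × cos²φ.
True area of plateau region: 4300 × cos²(36.9°) = 4300 × 0.6395 = 2750 km².
True area of national park: 307000 × cos²(11.7°) = 307000 × 0.9589 = 294400 km².
Ratio = 2750 / 294400 ≈ 0.00934.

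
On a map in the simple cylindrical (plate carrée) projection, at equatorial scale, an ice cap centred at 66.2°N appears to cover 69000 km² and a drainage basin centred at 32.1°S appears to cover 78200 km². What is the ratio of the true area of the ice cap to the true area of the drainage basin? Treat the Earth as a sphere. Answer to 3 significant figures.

0.420

Plate carrée has h = 1 and k = sec φ, giving areal scale sec φ; true area = (apparent area) · cos φ.
True area of ice cap: 69000 × cos(66.2°) = 69000 × 0.4035 = 27840 km².
True area of drainage basin: 78200 × cos(32.1°) = 78200 × 0.8471 = 66240 km².
Ratio = 27840 / 66240 ≈ 0.420.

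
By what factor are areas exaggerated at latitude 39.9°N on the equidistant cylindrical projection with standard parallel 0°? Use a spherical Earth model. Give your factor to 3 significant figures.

1.30

In the plate carrée (x = Rλ, y = Rφ), meridians are true-scale (h = 1) and parallels are stretched by k = sec φ.
Areal scale = h·k = 1 × sec φ; at 39.9°, h = 1.000, k = 1.304, so h·k = 1.304.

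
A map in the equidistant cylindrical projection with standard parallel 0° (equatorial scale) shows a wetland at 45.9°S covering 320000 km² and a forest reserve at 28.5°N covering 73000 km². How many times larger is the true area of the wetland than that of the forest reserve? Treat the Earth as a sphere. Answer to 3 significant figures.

3.47

Plate carrée has h = 1 and k = sec φ, giving areal scale sec φ; true area = (apparent area) · cos φ.
True area of wetland: 320000 × cos(45.9°) = 320000 × 0.6959 = 222700 km².
True area of forest reserve: 73000 × cos(28.5°) = 73000 × 0.8788 = 64150 km².
Ratio = 222700 / 64150 ≈ 3.47.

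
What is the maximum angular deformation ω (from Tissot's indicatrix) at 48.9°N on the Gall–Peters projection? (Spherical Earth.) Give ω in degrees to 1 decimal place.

The Gall–Peters projection is cylindrical equal-area with φ₀ = 45°. A cylindrical equal-area projection with standard parallel φ₀ has meridian scale h = cos φ / cos φ₀ and parallel scale k = cos φ₀ / cos φ (so areas are preserved, h·k = 1).
At 48.9°: h = 0.9297, k = 1.076; principal scales a = 1.076, b = 0.9297.
sin(ω/2) = (a − b)/(a + b) = 0.1460/2.005 = 0.07280, so ω = 2 arcsin(0.07280) ≈ 8.3°.

8.3°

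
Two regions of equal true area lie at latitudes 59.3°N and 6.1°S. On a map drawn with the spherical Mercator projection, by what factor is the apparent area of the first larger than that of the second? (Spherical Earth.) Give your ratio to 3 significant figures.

3.79

Mercator is conformal with k = sec φ, so areal scale = k² = sec²φ.
At 59.3°: sec²(59.3°) = 1/0.5105² = 3.837.
At 6.1°: sec²(6.1°) = 1/0.9943² = 1.011.
Ratio = 3.837/1.011 = cos²(6.1°)/cos²(59.3°) ≈ 3.79.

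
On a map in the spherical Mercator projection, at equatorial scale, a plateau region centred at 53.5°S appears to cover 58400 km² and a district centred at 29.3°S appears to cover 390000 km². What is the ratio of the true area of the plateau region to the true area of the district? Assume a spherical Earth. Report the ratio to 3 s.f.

Since Mercator area scale is 1/cos²φ, the true area equals the apparent area multiplied by cos²φ.
True area of plateau region: 58400 × cos²(53.5°) = 58400 × 0.3538 = 20660 km².
True area of district: 390000 × cos²(29.3°) = 390000 × 0.7605 = 296600 km².
Ratio = 20660 / 296600 ≈ 0.0697.

0.0697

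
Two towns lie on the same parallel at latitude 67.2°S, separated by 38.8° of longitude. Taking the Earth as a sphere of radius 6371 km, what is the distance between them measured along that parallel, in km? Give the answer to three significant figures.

Arc length along a parallel = R cos φ · Δλ (with Δλ in radians).
= 6371 × cos 67.2° × (38.8° × π/180) = 6371 × 0.3875 × 0.6772 ≈ 1670 km.

1670 km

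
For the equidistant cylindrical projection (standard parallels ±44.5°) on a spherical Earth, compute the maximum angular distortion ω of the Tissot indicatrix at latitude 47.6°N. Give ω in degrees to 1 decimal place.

3.2°

With standard parallel φ₀ = 44.5°, the equirectangular projection gives x = Rλ cos φ₀, y = Rφ, so h = 1 and k = cos 44.5° / cos φ.
At 47.6°: h = 1.000, k = 1.058; principal scales a = 1.058, b = 1.000.
sin(ω/2) = (a − b)/(a + b) = 0.05776/2.058 = 0.02807, so ω = 2 arcsin(0.02807) ≈ 3.2°.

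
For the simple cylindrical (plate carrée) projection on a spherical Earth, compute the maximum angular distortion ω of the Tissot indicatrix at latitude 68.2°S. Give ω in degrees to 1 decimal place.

Plate carrée maps x = Rλ, y = Rφ. The meridian scale is h = 1 and the parallel scale is k = 1/cos φ = sec φ.
At 68.2°: h = 1.000, k = 2.693; principal scales a = 2.693, b = 1.000.
sin(ω/2) = (a − b)/(a + b) = 1.693/3.693 = 0.4584, so ω = 2 arcsin(0.4584) ≈ 54.6°.

54.6°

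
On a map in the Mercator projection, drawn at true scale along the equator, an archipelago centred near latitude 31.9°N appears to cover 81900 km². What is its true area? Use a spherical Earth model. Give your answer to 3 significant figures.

For Mercator, h = k = sec φ (a conformal cylindrical projection has a single point scale, 1/cos φ).
Areal scale = k² = sec²φ = 1/cos²(31.9°) = 1/0.8490² = 1.387.
True area = apparent / (areal scale) = 81900 / 1.387 ≈ 59000 km².

59000 km²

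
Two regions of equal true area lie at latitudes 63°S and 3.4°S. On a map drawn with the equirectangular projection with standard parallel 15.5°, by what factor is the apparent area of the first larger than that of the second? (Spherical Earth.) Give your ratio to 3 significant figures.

2.20

In the equirectangular projection with standard parallel φ₀ = 15.5° (x = Rλ cos φ₀, y = Rφ), meridians are true-scale (h = 1) and the parallel scale is k = cos φ₀ / cos φ.
Areal scale at 63°: h·k = 1.000 × 2.123 = 2.123.
Areal scale at 3.4°: h·k = 1.000 × 0.9653 = 0.9653.
Ratio = 2.123/0.9653 ≈ 2.20.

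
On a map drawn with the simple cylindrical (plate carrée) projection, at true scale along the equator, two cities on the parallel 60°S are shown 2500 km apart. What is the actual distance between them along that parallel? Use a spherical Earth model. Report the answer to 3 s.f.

For the equirectangular projection with φ₀ = 0 (plate carrée), h = 1 along meridians and k = sec φ along parallels.
Along the parallel at 60°, map distances are exaggerated by k = sec 60° = 2.000.
True distance = 2500 / 2.000 = 2500 × cos 60° ≈ 1250 km.

1250 km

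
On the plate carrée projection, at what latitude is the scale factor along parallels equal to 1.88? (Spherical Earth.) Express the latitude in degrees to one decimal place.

57.9°

Plate carrée: h = 1, k = sec φ along parallels.
sec φ = 1.88  ⇒  cos φ = 0.5319  ⇒  φ ≈ 57.9°.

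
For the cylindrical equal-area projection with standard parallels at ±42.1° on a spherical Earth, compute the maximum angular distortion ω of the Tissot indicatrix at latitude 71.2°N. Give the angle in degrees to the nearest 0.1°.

86.1°

For cylindrical equal-area with standard parallel φ₀, h = cos φ / cos φ₀ and k = cos φ₀ / cos φ, so h·k = 1.
At 71.2°: h = 0.4343, k = 2.302; principal scales a = 2.302, b = 0.4343.
sin(ω/2) = (a − b)/(a + b) = 1.868/2.737 = 0.6826, so ω = 2 arcsin(0.6826) ≈ 86.1°.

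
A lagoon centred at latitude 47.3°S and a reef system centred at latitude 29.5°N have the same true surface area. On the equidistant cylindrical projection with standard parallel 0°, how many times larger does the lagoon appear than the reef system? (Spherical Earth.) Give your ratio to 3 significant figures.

1.28

Plate carrée maps x = Rλ, y = Rφ. The meridian scale is h = 1 and the parallel scale is k = 1/cos φ = sec φ.
Areal scale at 47.3°: h·k = 1.000 × 1.475 = 1.475.
Areal scale at 29.5°: h·k = 1.000 × 1.149 = 1.149.
Ratio = 1.475/1.149 ≈ 1.28.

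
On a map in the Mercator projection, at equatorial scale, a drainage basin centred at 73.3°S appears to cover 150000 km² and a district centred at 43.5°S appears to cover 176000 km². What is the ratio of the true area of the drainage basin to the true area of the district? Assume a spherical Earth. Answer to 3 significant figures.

On Mercator the areal scale is sec²φ, so true area = apparent × cos²φ.
True area of drainage basin: 150000 × cos²(73.3°) = 150000 × 0.08258 = 12390 km².
True area of district: 176000 × cos²(43.5°) = 176000 × 0.5262 = 92610 km².
Ratio = 12390 / 92610 ≈ 0.134.

0.134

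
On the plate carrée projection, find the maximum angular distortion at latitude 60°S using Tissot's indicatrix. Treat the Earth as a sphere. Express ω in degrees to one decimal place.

Plate carrée maps x = Rλ, y = Rφ. The meridian scale is h = 1 and the parallel scale is k = 1/cos φ = sec φ.
At 60°: h = 1.000, k = 2.000; principal scales a = 2.000, b = 1.000.
sin(ω/2) = (a − b)/(a + b) = 1.0000/3.000 = 0.3333, so ω = 2 arcsin(0.3333) ≈ 38.9°.

38.9°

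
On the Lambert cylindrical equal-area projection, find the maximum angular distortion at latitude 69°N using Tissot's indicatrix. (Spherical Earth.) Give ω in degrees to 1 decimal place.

The Lambert cylindrical equal-area projection is the cylindrical equal-area projection with its standard parallel at the equator (φ₀ = 0). A cylindrical equal-area projection with standard parallel φ₀ has meridian scale h = cos φ / cos φ₀ and parallel scale k = cos φ₀ / cos φ (so areas are preserved, h·k = 1).
At 69°: h = 0.3584, k = 2.790; principal scales a = 2.790, b = 0.3584.
sin(ω/2) = (a − b)/(a + b) = 2.432/3.149 = 0.7724, so ω = 2 arcsin(0.7724) ≈ 101.1°.

101.1°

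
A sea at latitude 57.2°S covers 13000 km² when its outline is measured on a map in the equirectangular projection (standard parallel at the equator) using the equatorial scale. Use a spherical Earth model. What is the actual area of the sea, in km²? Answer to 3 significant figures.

For the equirectangular projection with φ₀ = 0 (plate carrée), h = 1 along meridians and k = sec φ along parallels.
Areal scale = h·k = 1 × sec φ; at 57.2°, h = 1.000, k = 1.846, so h·k = 1.846.
True area = apparent / (areal scale) = 13000 / 1.846 ≈ 7040 km².

7040 km²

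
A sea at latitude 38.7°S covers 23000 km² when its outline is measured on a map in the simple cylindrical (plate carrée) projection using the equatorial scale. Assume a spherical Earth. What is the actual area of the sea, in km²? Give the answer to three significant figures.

17900 km²

In the plate carrée (x = Rλ, y = Rφ), meridians are true-scale (h = 1) and parallels are stretched by k = sec φ.
Areal scale = h·k = 1 × sec φ; at 38.7°, h = 1.000, k = 1.281, so h·k = 1.281.
True area = apparent / (areal scale) = 23000 / 1.281 ≈ 17900 km².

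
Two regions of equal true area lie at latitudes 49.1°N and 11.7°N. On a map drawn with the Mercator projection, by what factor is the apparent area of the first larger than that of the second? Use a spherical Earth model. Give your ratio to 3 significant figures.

Mercator is conformal with k = sec φ, so areal scale = k² = sec²φ.
At 49.1°: sec²(49.1°) = 1/0.6547² = 2.333.
At 11.7°: sec²(11.7°) = 1/0.9792² = 1.043.
Ratio = 2.333/1.043 = cos²(11.7°)/cos²(49.1°) ≈ 2.24.

2.24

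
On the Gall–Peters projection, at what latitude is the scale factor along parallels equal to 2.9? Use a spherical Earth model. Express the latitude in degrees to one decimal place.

75.9°

The Gall–Peters projection is cylindrical equal-area with φ₀ = 45°. A cylindrical equal-area projection with standard parallel φ₀ has meridian scale h = cos φ / cos φ₀ and parallel scale k = cos φ₀ / cos φ (so areas are preserved, h·k = 1).
k = cos φ₀ / cos φ = 2.9  ⇒  cos φ = cos 45° / 2.9 = 0.2438.
φ = arccos(0.2438) ≈ 75.9°.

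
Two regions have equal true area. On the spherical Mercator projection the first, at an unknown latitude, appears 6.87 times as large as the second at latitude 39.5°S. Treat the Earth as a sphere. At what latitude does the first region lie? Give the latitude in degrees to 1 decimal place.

Mercator areal scale is sec²φ, so apparent-area ratio = sec²φ₁ / sec²φ₂ = cos²φ₂ / cos²φ₁.
cos²φ₂ / cos²φ₁ = 6.87  ⇒  cos φ₁ = cos 39.5° / √6.87 = 0.7716/2.621 = 0.2944.
φ₁ = arccos(0.2944) ≈ 72.9°.

72.9°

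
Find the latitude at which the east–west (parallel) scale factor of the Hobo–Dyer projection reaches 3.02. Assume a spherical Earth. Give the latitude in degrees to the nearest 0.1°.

Hobo–Dyer is a cylindrical equal-area projection with standard parallels at ±37.5°. For cylindrical equal-area with standard parallel φ₀, h = cos φ / cos φ₀ and k = cos φ₀ / cos φ, so h·k = 1.
k = cos φ₀ / cos φ = 3.02  ⇒  cos φ = cos 37.5° / 3.02 = 0.2627.
φ = arccos(0.2627) ≈ 74.8°.

74.8°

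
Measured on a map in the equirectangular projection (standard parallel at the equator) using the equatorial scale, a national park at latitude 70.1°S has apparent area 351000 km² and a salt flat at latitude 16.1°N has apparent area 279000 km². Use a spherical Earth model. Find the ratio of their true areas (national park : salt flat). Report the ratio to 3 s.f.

Plate carrée has h = 1 and k = sec φ, giving areal scale sec φ; true area = (apparent area) · cos φ.
True area of national park: 351000 × cos(70.1°) = 351000 × 0.3404 = 119500 km².
True area of salt flat: 279000 × cos(16.1°) = 279000 × 0.9608 = 268100 km².
Ratio = 119500 / 268100 ≈ 0.446.

0.446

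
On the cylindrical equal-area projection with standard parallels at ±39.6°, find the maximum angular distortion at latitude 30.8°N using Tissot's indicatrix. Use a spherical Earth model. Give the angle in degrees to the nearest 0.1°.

12.4°

Cylindrical equal-area (φ₀ = 39.6°): h = cos φ / cos 39.6° along meridians, k = cos 39.6° / cos φ along parallels; h·k = 1.
At 30.8°: h = 1.115, k = 0.8970; principal scales a = 1.115, b = 0.8970.
sin(ω/2) = (a − b)/(a + b) = 0.2178/2.012 = 0.1082, so ω = 2 arcsin(0.1082) ≈ 12.4°.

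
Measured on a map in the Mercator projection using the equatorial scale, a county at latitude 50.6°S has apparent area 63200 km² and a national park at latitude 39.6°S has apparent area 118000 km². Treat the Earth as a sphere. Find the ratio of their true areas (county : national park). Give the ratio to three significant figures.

Since Mercator area scale is 1/cos²φ, the true area equals the apparent area multiplied by cos²φ.
True area of county: 63200 × cos²(50.6°) = 63200 × 0.4029 = 25460 km².
True area of national park: 118000 × cos²(39.6°) = 118000 × 0.5937 = 70060 km².
Ratio = 25460 / 70060 ≈ 0.363.

0.363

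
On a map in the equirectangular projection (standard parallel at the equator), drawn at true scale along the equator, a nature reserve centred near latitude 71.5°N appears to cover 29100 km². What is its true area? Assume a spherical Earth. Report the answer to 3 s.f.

For the equirectangular projection with φ₀ = 0 (plate carrée), h = 1 along meridians and k = sec φ along parallels.
Areal scale = h·k = 1 × sec φ; at 71.5°, h = 1.000, k = 3.152, so h·k = 3.152.
True area = apparent / (areal scale) = 29100 / 3.152 ≈ 9230 km².

9230 km²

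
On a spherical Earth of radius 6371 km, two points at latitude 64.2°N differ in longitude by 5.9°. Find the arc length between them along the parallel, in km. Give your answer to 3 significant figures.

Arc length along a parallel = R cos φ · Δλ (with Δλ in radians).
= 6371 × cos 64.2° × (5.9° × π/180) = 6371 × 0.4352 × 0.1030 ≈ 286 km.

286 km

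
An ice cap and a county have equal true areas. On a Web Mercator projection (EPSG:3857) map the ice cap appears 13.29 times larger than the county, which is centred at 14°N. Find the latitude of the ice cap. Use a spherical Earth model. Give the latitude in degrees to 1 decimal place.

74.6°

For equal true areas on Mercator, apparent areas scale as sec²φ, so the ratio is cos²φ₂ / cos²φ₁.
cos²φ₂ / cos²φ₁ = 13.29  ⇒  cos φ₁ = cos 14° / √13.29 = 0.9703/3.646 = 0.2662.
φ₁ = arccos(0.2662) ≈ 74.6°.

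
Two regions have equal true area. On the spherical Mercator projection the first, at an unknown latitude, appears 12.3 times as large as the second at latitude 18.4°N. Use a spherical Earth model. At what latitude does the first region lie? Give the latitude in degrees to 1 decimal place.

Mercator areal scale is sec²φ, so apparent-area ratio = sec²φ₁ / sec²φ₂ = cos²φ₂ / cos²φ₁.
cos²φ₂ / cos²φ₁ = 12.3  ⇒  cos φ₁ = cos 18.4° / √12.3 = 0.9489/3.507 = 0.2706.
φ₁ = arccos(0.2706) ≈ 74.3°.

74.3°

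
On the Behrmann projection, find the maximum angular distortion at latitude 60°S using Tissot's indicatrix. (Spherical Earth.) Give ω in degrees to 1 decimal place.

The Behrmann projection is cylindrical equal-area with φ₀ = 30°. A cylindrical equal-area projection with standard parallel φ₀ has meridian scale h = cos φ / cos φ₀ and parallel scale k = cos φ₀ / cos φ (so areas are preserved, h·k = 1).
At 60°: h = 0.5774, k = 1.732; principal scales a = 1.732, b = 0.5774.
sin(ω/2) = (a − b)/(a + b) = 1.155/2.309 = 0.5000, so ω = 2 arcsin(0.5000) ≈ 60.0°.

60.0°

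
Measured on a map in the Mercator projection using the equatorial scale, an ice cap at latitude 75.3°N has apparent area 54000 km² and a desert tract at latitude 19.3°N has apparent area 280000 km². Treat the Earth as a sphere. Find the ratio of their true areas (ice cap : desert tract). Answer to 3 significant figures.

0.0139

On Mercator the areal scale is sec²φ, so true area = apparent × cos²φ.
True area of ice cap: 54000 × cos²(75.3°) = 54000 × 0.06439 = 3477 km².
True area of desert tract: 280000 × cos²(19.3°) = 280000 × 0.8908 = 249400 km².
Ratio = 3477 / 249400 ≈ 0.0139.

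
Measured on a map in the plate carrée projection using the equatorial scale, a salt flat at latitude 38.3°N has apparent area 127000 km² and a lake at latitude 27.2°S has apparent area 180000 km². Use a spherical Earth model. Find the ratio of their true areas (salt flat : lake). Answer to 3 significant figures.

Plate carrée has h = 1 and k = sec φ, giving areal scale sec φ; true area = (apparent area) · cos φ.
True area of salt flat: 127000 × cos(38.3°) = 127000 × 0.7848 = 99670 km².
True area of lake: 180000 × cos(27.2°) = 180000 × 0.8894 = 160100 km².
Ratio = 99670 / 160100 ≈ 0.623.

0.623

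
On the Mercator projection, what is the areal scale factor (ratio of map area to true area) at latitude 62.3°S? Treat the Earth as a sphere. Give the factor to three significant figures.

4.63

For Mercator, h = k = sec φ (a conformal cylindrical projection has a single point scale, 1/cos φ).
Areal scale = k² = sec²φ = 1/cos²(62.3°) = 1/0.4648² = 4.628.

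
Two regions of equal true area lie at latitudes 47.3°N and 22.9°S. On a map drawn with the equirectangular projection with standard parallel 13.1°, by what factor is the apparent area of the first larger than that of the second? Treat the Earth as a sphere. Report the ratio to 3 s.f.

The equidistant cylindrical projection with φ₀ = 13.1° has h = 1 (meridians true) and k = cos φ₀ / cos φ along parallels.
Areal scale at 47.3°: h·k = 1.000 × 1.436 = 1.436.
Areal scale at 22.9°: h·k = 1.000 × 1.057 = 1.057.
Ratio = 1.436/1.057 ≈ 1.36.

1.36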